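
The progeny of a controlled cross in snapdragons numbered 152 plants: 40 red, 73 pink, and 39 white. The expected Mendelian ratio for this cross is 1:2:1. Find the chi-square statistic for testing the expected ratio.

The 1:2:1 ratio has 4 parts, so with N = 152 the expected counts are:
  red: 152 × 1/4 = 38
  pink: 152 × 2/4 = 76
  white: 152 × 1/4 = 38
χ² = Σ (O − E)² / E
  red: (40 − 38)² / 38 = 0.1053
  pink: (73 − 76)² / 76 = 0.1184
  white: (39 − 38)² / 38 = 0.0263
χ² = 0.1053 + 0.1184 + 0.0263 = 0.250

0.250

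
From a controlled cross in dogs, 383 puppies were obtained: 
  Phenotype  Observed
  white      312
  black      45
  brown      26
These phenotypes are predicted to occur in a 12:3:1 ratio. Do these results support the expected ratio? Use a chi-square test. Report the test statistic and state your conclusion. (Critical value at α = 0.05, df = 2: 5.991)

The 12:3:1 ratio has 16 parts, so with N = 383 the expected counts are:
  white: 383 × 12/16 = 287.25
  black: 383 × 3/16 = 71.8125
  brown: 383 × 1/16 = 23.9375
χ² = Σ (O − E)² / E
  white: (312 − 287.25)² / 287.25 = 2.1325
  black: (45 − 71.8125)² / 71.8125 = 10.0109
  brown: (26 − 23.9375)² / 23.9375 = 0.1777
χ² = 2.1325 + 10.0109 + 0.1777 = 12.3211 ≈ 12.321
Degrees of freedom = 3 − 1 = 2; critical value at α = 0.05 is 5.991.
Since 12.321 > 5.991, we reject the null hypothesis — the data do not fit the 12:3:1 ratio.

12.321; not consistent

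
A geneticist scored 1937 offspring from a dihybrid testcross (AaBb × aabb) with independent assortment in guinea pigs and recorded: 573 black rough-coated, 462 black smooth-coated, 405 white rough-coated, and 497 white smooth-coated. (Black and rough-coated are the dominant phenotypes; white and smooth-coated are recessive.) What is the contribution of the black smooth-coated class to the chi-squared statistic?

A dihybrid testcross with independent assortment gives a 1:1:1:1 ratio.
Expected counts for N = 1937 under a 1:1:1:1 ratio (total parts = 4):
  black rough-coated: 1937 × 1/4 = 484.25
  black smooth-coated: 1937 × 1/4 = 484.25
  white rough-coated: 1937 × 1/4 = 484.25
  white smooth-coated: 1937 × 1/4 = 484.25
Contribution of black smooth-coated: (462 − 484.25)² / 484.25 = 1.0223

1.022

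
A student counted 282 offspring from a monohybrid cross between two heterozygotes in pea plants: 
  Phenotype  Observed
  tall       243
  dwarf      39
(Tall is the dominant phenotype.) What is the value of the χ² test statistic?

18.766

For a monohybrid cross between heterozygotes with complete dominance, the expected phenotypic ratio is 3:1.
Total ratio parts = 4. Expected numbers out of 282:
  tall: 282 × 3/4 = 211.5
  dwarf: 282 × 1/4 = 70.5
χ² = Σ (O − E)² / E
  tall: (243 − 211.5)² / 211.5 = 4.6915
  dwarf: (39 − 70.5)² / 70.5 = 14.0745
χ² = 4.6915 + 14.0745 = 18.766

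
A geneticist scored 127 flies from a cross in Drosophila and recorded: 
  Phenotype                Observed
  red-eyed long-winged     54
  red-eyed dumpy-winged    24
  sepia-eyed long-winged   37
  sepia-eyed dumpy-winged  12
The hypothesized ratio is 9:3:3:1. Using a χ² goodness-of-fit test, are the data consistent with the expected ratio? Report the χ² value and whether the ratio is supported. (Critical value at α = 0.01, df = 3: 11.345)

13.640; not consistent

Expected counts for N = 127 under a 9:3:3:1 ratio (total parts = 16):
  red-eyed long-winged: 127 × 9/16 = 71.4375
  red-eyed dumpy-winged: 127 × 3/16 = 23.8125
  sepia-eyed long-winged: 127 × 3/16 = 23.8125
  sepia-eyed dumpy-winged: 127 × 1/16 = 7.9375
χ² = Σ (O − E)² / E
  red-eyed long-winged: (54 − 71.4375)² / 71.4375 = 4.2564
  red-eyed dumpy-winged: (24 − 23.8125)² / 23.8125 = 0.0015
  sepia-eyed long-winged: (37 − 23.8125)² / 23.8125 = 7.3033
  sepia-eyed dumpy-winged: (12 − 7.9375)² / 7.9375 = 2.0792
χ² = 4.2564 + 0.0015 + 7.3033 + 2.0792 = 13.6404 ≈ 13.640
Degrees of freedom = 4 − 1 = 3; critical value at α = 0.01 is 11.345.
Since 13.640 > 11.345, we reject the null hypothesis — the data do not fit the 9:3:3:1 ratio.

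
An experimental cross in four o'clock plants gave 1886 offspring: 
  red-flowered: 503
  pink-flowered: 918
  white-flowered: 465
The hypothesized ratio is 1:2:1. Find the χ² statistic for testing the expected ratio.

2.857

Under the 1:2:1 hypothesis (Σ ratio = 4, N = 1886):
  red-flowered: 1886 × 1/4 = 471.5
  pink-flowered: 1886 × 2/4 = 943
  white-flowered: 1886 × 1/4 = 471.5
χ² = Σ (O − E)² / E
  red-flowered: (503 − 471.5)² / 471.5 = 2.1045
  pink-flowered: (918 − 943)² / 943 = 0.6628
  white-flowered: (465 − 471.5)² / 471.5 = 0.0896
χ² = 2.1045 + 0.6628 + 0.0896 = 2.8569 ≈ 2.857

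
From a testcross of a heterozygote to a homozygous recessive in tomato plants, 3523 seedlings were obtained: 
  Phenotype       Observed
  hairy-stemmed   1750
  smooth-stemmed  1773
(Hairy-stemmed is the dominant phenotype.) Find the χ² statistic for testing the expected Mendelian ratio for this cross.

0.150

A testcross of a heterozygote (Aa × aa) gives a 1:1 phenotypic ratio.
Under the 1:1 hypothesis (Σ ratio = 2, N = 3523):
  hairy-stemmed: 3523 × 1/2 = 1761.5
  smooth-stemmed: 3523 × 1/2 = 1761.5
χ² = Σ (O − E)² / E
  hairy-stemmed: (1750 − 1761.5)² / 1761.5 = 0.0751
  smooth-stemmed: (1773 − 1761.5)² / 1761.5 = 0.0751
χ² = 0.0751 + 0.0751 = 0.1502 ≈ 0.150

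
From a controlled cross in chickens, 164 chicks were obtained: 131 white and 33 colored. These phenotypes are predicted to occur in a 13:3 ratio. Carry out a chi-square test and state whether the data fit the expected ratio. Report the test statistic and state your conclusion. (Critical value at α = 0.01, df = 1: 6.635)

Total ratio parts = 16. Expected numbers out of 164:
  white: 164 × 13/16 = 133.25
  colored: 164 × 3/16 = 30.75
χ² = Σ (O − E)² / E
  white: (131 − 133.25)² / 133.25 = 0.0380
  colored: (33 − 30.75)² / 30.75 = 0.1646
χ² = 0.0380 + 0.1646 = 0.2026 ≈ 0.203
Degrees of freedom = 2 − 1 = 1; critical value at α = 0.01 is 6.635.
Since 0.203 < 6.635, we fail to reject the null hypothesis — the data are consistent with the 13:3 ratio.

0.203; consistent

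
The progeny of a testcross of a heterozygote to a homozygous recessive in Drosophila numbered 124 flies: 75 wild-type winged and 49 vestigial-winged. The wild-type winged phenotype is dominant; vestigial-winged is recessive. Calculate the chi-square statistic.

A testcross of a heterozygote (Aa × aa) gives a 1:1 phenotypic ratio.
Total ratio parts = 2. Expected numbers out of 124:
  wild-type winged: 124 × 1/2 = 62
  vestigial-winged: 124 × 1/2 = 62
χ² = Σ (O − E)² / E
  wild-type winged: (75 − 62)² / 62 = 2.7258
  vestigial-winged: (49 − 62)² / 62 = 2.7258
χ² = 2.7258 + 2.7258 = 5.4516 ≈ 5.452

5.452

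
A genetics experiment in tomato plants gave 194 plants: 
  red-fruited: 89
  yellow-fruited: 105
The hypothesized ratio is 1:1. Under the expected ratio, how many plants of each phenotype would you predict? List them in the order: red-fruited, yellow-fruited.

The 1:1 ratio has 2 parts, so with N = 194 the expected counts are:
  red-fruited: 194 × 1/2 = 97
  yellow-fruited: 194 × 1/2 = 97

97, 97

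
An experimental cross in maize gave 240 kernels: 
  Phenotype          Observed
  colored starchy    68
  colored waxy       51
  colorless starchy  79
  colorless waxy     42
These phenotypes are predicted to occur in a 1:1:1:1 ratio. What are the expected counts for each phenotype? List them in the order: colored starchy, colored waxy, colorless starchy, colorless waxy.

60, 60, 60, 60

The 1:1:1:1 ratio has 4 parts, so with N = 240 the expected counts are:
  colored starchy: 240 × 1/4 = 60
  colored waxy: 240 × 1/4 = 60
  colorless starchy: 240 × 1/4 = 60
  colorless waxy: 240 × 1/4 = 60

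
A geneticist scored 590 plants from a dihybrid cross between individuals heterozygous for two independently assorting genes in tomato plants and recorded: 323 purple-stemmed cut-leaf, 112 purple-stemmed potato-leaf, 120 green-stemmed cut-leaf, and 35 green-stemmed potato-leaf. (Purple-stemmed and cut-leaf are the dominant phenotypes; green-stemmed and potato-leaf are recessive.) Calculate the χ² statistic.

A dihybrid F₂ with independent assortment and complete dominance at both loci gives a 9:3:3:1 phenotypic ratio.
Expected counts for N = 590 under a 9:3:3:1 ratio (total parts = 16):
  purple-stemmed cut-leaf: 590 × 9/16 = 331.875
  purple-stemmed potato-leaf: 590 × 3/16 = 110.625
  green-stemmed cut-leaf: 590 × 3/16 = 110.625
  green-stemmed potato-leaf: 590 × 1/16 = 36.875
χ² = Σ (O − E)² / E
  purple-stemmed cut-leaf: (323 − 331.875)² / 331.875 = 0.2373
  purple-stemmed potato-leaf: (112 − 110.625)² / 110.625 = 0.0171
  green-stemmed cut-leaf: (120 − 110.625)² / 110.625 = 0.7945
  green-stemmed potato-leaf: (35 − 36.875)² / 36.875 = 0.0953
χ² = 0.2373 + 0.0171 + 0.7945 + 0.0953 = 1.1442 ≈ 1.144

1.144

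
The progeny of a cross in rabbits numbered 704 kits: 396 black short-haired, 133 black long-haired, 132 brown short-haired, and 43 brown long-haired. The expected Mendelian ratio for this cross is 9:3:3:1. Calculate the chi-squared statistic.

Total ratio parts = 16. Expected numbers out of 704:
  black short-haired: 704 × 9/16 = 396
  black long-haired: 704 × 3/16 = 132
  brown short-haired: 704 × 3/16 = 132
  brown long-haired: 704 × 1/16 = 44
χ² = Σ (O − E)² / E
  black short-haired: (396 − 396)² / 396 = 0.0000
  black long-haired: (133 − 132)² / 132 = 0.0076
  brown short-haired: (132 − 132)² / 132 = 0.0000
  brown long-haired: (43 − 44)² / 44 = 0.0227
χ² = 0.0000 + 0.0076 + 0.0000 + 0.0227 = 0.0303 ≈ 0.030

0.030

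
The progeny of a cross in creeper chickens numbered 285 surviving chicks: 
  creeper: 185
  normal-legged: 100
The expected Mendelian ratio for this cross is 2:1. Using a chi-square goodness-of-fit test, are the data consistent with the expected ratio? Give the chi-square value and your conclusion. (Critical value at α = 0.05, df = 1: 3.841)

Expected counts for N = 285 under a 2:1 ratio (total parts = 3):
  creeper: 285 × 2/3 = 190
  normal-legged: 285 × 1/3 = 95
χ² = Σ (O − E)² / E
  creeper: (185 − 190)² / 190 = 0.1316
  normal-legged: (100 − 95)² / 95 = 0.2632
χ² = 0.1316 + 0.2632 = 0.3948 ≈ 0.395
Degrees of freedom = 2 − 1 = 1; critical value at α = 0.05 is 3.841.
Since 0.395 < 3.841, we fail to reject the null hypothesis — the data are consistent with the 2:1 ratio.

0.395; consistent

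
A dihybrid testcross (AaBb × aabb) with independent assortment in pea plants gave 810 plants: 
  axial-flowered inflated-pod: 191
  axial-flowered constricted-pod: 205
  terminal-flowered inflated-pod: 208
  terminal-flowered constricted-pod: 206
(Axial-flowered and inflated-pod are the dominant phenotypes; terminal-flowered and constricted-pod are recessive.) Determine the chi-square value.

A dihybrid testcross with independent assortment gives a 1:1:1:1 ratio.
Expected counts for N = 810 under a 1:1:1:1 ratio (total parts = 4):
  axial-flowered inflated-pod: 810 × 1/4 = 202.5
  axial-flowered constricted-pod: 810 × 1/4 = 202.5
  terminal-flowered inflated-pod: 810 × 1/4 = 202.5
  terminal-flowered constricted-pod: 810 × 1/4 = 202.5
χ² = Σ (O − E)² / E
  axial-flowered inflated-pod: (191 − 202.5)² / 202.5 = 0.6531
  axial-flowered constricted-pod: (205 − 202.5)² / 202.5 = 0.0309
  terminal-flowered inflated-pod: (208 − 202.5)² / 202.5 = 0.1494
  terminal-flowered constricted-pod: (206 − 202.5)² / 202.5 = 0.0605
χ² = 0.6531 + 0.0309 + 0.1494 + 0.0605 = 0.8939 ≈ 0.894

0.894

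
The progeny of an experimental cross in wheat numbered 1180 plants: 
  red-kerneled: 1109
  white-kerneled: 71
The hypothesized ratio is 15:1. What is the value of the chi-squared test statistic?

0.109

Total ratio parts = 16. Expected numbers out of 1180:
  red-kerneled: 1180 × 15/16 = 1106.25
  white-kerneled: 1180 × 1/16 = 73.75
χ² = Σ (O − E)² / E
  red-kerneled: (1109 − 1106.25)² / 1106.25 = 0.0068
  white-kerneled: (71 − 73.75)² / 73.75 = 0.1025
χ² = 0.0068 + 0.1025 = 0.1093 ≈ 0.109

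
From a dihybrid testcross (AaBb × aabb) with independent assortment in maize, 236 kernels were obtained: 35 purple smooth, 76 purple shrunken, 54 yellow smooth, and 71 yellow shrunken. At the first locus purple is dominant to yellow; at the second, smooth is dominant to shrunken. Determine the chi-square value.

A dihybrid testcross with independent assortment gives a 1:1:1:1 ratio.
The 1:1:1:1 ratio has 4 parts, so with N = 236 the expected counts are:
  purple smooth: 236 × 1/4 = 59
  purple shrunken: 236 × 1/4 = 59
  yellow smooth: 236 × 1/4 = 59
  yellow shrunken: 236 × 1/4 = 59
χ² = Σ (O − E)² / E
  purple smooth: (35 − 59)² / 59 = 9.7627
  purple shrunken: (76 − 59)² / 59 = 4.8983
  yellow smooth: (54 − 59)² / 59 = 0.4237
  yellow shrunken: (71 − 59)² / 59 = 2.4407
χ² = 9.7627 + 4.8983 + 0.4237 + 2.4407 = 17.5254 ≈ 17.525

17.525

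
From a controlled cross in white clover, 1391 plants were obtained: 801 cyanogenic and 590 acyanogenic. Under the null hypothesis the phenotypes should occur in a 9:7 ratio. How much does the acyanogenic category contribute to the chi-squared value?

Under the 9:7 hypothesis (Σ ratio = 16, N = 1391):
  cyanogenic: 1391 × 9/16 = 782.4375
  acyanogenic: 1391 × 7/16 = 608.5625
Contribution of acyanogenic: (590 − 608.5625)² / 608.5625 = 0.5662

0.566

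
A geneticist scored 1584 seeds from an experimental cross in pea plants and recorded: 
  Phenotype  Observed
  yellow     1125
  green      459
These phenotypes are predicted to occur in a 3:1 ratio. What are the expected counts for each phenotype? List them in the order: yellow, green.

Expected counts for N = 1584 under a 3:1 ratio (total parts = 4):
  yellow: 1584 × 3/4 = 1188
  green: 1584 × 1/4 = 396

1188, 396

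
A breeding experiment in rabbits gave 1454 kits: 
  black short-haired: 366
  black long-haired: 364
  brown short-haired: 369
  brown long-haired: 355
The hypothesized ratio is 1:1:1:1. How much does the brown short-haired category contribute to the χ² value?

The 1:1:1:1 ratio has 4 parts, so with N = 1454 the expected counts are:
  black short-haired: 1454 × 1/4 = 363.5
  black long-haired: 1454 × 1/4 = 363.5
  brown short-haired: 1454 × 1/4 = 363.5
  brown long-haired: 1454 × 1/4 = 363.5
Contribution of brown short-haired: (369 − 363.5)² / 363.5 = 0.0832

0.083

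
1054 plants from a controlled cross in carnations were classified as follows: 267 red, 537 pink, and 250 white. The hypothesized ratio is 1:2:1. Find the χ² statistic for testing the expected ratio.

0.928

Expected counts for N = 1054 under a 1:2:1 ratio (total parts = 4):
  red: 1054 × 1/4 = 263.5
  pink: 1054 × 2/4 = 527
  white: 1054 × 1/4 = 263.5
χ² = Σ (O − E)² / E
  red: (267 − 263.5)² / 263.5 = 0.0465
  pink: (537 − 527)² / 527 = 0.1898
  white: (250 − 263.5)² / 263.5 = 0.6917
χ² = 0.0465 + 0.1898 + 0.6917 = 0.928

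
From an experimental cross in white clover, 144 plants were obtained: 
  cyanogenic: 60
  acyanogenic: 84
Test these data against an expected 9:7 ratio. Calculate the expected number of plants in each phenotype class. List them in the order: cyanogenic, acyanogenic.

Under the 9:7 hypothesis (Σ ratio = 16, N = 144):
  cyanogenic: 144 × 9/16 = 81
  acyanogenic: 144 × 7/16 = 63

81, 63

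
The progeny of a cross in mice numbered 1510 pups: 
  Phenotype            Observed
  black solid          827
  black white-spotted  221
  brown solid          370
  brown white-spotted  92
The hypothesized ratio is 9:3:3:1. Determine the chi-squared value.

Total ratio parts = 16. Expected numbers out of 1510:
  black solid: 1510 × 9/16 = 849.375
  black white-spotted: 1510 × 3/16 = 283.125
  brown solid: 1510 × 3/16 = 283.125
  brown white-spotted: 1510 × 1/16 = 94.375
χ² = Σ (O − E)² / E
  black solid: (827 − 849.375)² / 849.375 = 0.5894
  black white-spotted: (221 − 283.125)² / 283.125 = 13.6318
  brown solid: (370 − 283.125)² / 283.125 = 26.6570
  brown white-spotted: (92 − 94.375)² / 94.375 = 0.0598
χ² = 0.5894 + 13.6318 + 26.6570 + 0.0598 = 40.938

40.938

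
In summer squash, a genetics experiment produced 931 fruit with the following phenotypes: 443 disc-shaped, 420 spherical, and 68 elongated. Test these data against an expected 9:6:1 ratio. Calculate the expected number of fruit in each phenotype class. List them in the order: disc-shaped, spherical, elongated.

The 9:6:1 ratio has 16 parts, so with N = 931 the expected counts are:
  disc-shaped: 931 × 9/16 = 523.6875
  spherical: 931 × 6/16 = 349.125
  elongated: 931 × 1/16 = 58.1875

523.6875, 349.125, 58.1875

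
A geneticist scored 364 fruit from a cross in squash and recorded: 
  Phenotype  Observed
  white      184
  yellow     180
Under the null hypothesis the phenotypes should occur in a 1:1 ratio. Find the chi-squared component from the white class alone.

The 1:1 ratio has 2 parts, so with N = 364 the expected counts are:
  white: 364 × 1/2 = 182
  yellow: 364 × 1/2 = 182
Contribution of white: (184 − 182)² / 182 = 0.0220

0.022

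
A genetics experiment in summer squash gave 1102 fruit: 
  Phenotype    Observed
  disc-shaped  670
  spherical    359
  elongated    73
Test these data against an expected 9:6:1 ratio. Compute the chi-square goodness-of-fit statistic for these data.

11.422

Under the 9:6:1 hypothesis (Σ ratio = 16, N = 1102):
  disc-shaped: 1102 × 9/16 = 619.875
  spherical: 1102 × 6/16 = 413.25
  elongated: 1102 × 1/16 = 68.875
χ² = Σ (O − E)² / E
  disc-shaped: (670 − 619.875)² / 619.875 = 4.0533
  spherical: (359 − 413.25)² / 413.25 = 7.1217
  elongated: (73 − 68.875)² / 68.875 = 0.2471
χ² = 4.0533 + 7.1217 + 0.2471 = 11.4221 ≈ 11.422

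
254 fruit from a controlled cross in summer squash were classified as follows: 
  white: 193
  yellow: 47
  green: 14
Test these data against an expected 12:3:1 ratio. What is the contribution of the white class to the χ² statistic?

The 12:3:1 ratio has 16 parts, so with N = 254 the expected counts are:
  white: 254 × 12/16 = 190.5
  yellow: 254 × 3/16 = 47.625
  green: 254 × 1/16 = 15.875
Contribution of white: (193 − 190.5)² / 190.5 = 0.0328

0.033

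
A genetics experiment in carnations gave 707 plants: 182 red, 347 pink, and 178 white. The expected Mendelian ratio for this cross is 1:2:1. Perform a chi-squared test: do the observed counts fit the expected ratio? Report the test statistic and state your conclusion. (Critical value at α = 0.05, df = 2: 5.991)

The 1:2:1 ratio has 4 parts, so with N = 707 the expected counts are:
  red: 707 × 1/4 = 176.75
  pink: 707 × 2/4 = 353.5
  white: 707 × 1/4 = 176.75
χ² = Σ (O − E)² / E
  red: (182 − 176.75)² / 176.75 = 0.1559
  pink: (347 − 353.5)² / 353.5 = 0.1195
  white: (178 − 176.75)² / 176.75 = 0.0088
χ² = 0.1559 + 0.1195 + 0.0088 = 0.2842 ≈ 0.284
Degrees of freedom = 3 − 1 = 2; critical value at α = 0.05 is 5.991.
Since 0.284 < 5.991, we fail to reject the null hypothesis — the data are consistent with the 1:2:1 ratio.

0.284; consistent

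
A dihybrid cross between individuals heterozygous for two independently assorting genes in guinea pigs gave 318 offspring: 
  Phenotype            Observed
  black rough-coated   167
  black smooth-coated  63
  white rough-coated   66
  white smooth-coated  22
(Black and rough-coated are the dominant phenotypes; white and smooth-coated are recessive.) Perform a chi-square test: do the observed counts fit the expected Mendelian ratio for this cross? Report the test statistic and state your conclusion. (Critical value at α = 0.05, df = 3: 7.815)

1.888; consistent

A dihybrid F₂ with independent assortment and complete dominance at both loci gives a 9:3:3:1 phenotypic ratio.
Under the 9:3:3:1 hypothesis (Σ ratio = 16, N = 318):
  black rough-coated: 318 × 9/16 = 178.875
  black smooth-coated: 318 × 3/16 = 59.625
  white rough-coated: 318 × 3/16 = 59.625
  white smooth-coated: 318 × 1/16 = 19.875
χ² = Σ (O − E)² / E
  black rough-coated: (167 − 178.875)² / 178.875 = 0.7883
  black smooth-coated: (63 − 59.625)² / 59.625 = 0.1910
  white rough-coated: (66 − 59.625)² / 59.625 = 0.6816
  white smooth-coated: (22 − 19.875)² / 19.875 = 0.2272
χ² = 0.7883 + 0.1910 + 0.6816 + 0.2272 = 1.8881 ≈ 1.888
Degrees of freedom = 4 − 1 = 3; critical value at α = 0.05 is 7.815.
Since 1.888 < 7.815, we fail to reject the null hypothesis — the data are consistent with the 9:3:3:1 ratio.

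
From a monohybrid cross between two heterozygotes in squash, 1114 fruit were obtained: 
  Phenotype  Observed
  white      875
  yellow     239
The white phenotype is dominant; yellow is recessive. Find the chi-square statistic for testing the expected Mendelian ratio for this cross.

For a monohybrid cross between heterozygotes with complete dominance, the expected phenotypic ratio is 3:1.
Total ratio parts = 4. Expected numbers out of 1114:
  white: 1114 × 3/4 = 835.5
  yellow: 1114 × 1/4 = 278.5
χ² = Σ (O − E)² / E
  white: (875 − 835.5)² / 835.5 = 1.8674
  yellow: (239 − 278.5)² / 278.5 = 5.6023
χ² = 1.8674 + 5.6023 = 7.4697 ≈ 7.470

7.470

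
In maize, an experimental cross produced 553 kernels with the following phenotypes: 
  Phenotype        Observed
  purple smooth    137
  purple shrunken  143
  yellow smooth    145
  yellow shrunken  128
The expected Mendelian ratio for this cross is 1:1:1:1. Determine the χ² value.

The 1:1:1:1 ratio has 4 parts, so with N = 553 the expected counts are:
  purple smooth: 553 × 1/4 = 138.25
  purple shrunken: 553 × 1/4 = 138.25
  yellow smooth: 553 × 1/4 = 138.25
  yellow shrunken: 553 × 1/4 = 138.25
χ² = Σ (O − E)² / E
  purple smooth: (137 − 138.25)² / 138.25 = 0.0113
  purple shrunken: (143 − 138.25)² / 138.25 = 0.1632
  yellow smooth: (145 − 138.25)² / 138.25 = 0.3296
  yellow shrunken: (128 − 138.25)² / 138.25 = 0.7599
χ² = 0.0113 + 0.1632 + 0.3296 + 0.7599 = 1.264

1.264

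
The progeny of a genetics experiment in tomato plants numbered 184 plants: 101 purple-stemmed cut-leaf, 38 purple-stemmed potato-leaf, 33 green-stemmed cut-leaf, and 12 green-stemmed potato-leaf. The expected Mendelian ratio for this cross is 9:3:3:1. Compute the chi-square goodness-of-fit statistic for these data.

Total ratio parts = 16. Expected numbers out of 184:
  purple-stemmed cut-leaf: 184 × 9/16 = 103.5
  purple-stemmed potato-leaf: 184 × 3/16 = 34.5
  green-stemmed cut-leaf: 184 × 3/16 = 34.5
  green-stemmed potato-leaf: 184 × 1/16 = 11.5
χ² = Σ (O − E)² / E
  purple-stemmed cut-leaf: (101 − 103.5)² / 103.5 = 0.0604
  purple-stemmed potato-leaf: (38 − 34.5)² / 34.5 = 0.3551
  green-stemmed cut-leaf: (33 − 34.5)² / 34.5 = 0.0652
  green-stemmed potato-leaf: (12 − 11.5)² / 11.5 = 0.0217
χ² = 0.0604 + 0.3551 + 0.0652 + 0.0217 = 0.5024 ≈ 0.502

0.502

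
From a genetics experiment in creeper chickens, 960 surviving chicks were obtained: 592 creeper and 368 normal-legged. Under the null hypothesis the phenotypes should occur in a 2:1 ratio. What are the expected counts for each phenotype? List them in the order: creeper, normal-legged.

Total ratio parts = 3. Expected numbers out of 960:
  creeper: 960 × 2/3 = 640
  normal-legged: 960 × 1/3 = 320

640, 320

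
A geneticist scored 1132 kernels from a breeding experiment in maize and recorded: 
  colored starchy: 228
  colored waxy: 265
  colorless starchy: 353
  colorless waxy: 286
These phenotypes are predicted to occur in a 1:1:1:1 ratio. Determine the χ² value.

29.180

Total ratio parts = 4. Expected numbers out of 1132:
  colored starchy: 1132 × 1/4 = 283
  colored waxy: 1132 × 1/4 = 283
  colorless starchy: 1132 × 1/4 = 283
  colorless waxy: 1132 × 1/4 = 283
χ² = Σ (O − E)² / E
  colored starchy: (228 − 283)² / 283 = 10.6890
  colored waxy: (265 − 283)² / 283 = 1.1449
  colorless starchy: (353 − 283)² / 283 = 17.3145
  colorless waxy: (286 − 283)² / 283 = 0.0318
χ² = 10.6890 + 1.1449 + 17.3145 + 0.0318 = 29.1802 ≈ 29.180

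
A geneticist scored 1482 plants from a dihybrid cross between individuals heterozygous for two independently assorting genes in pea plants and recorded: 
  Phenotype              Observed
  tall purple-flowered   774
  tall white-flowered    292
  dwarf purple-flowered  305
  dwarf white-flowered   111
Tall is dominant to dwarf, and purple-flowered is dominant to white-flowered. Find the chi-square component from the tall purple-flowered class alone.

4.265

A dihybrid F₂ with independent assortment and complete dominance at both loci gives a 9:3:3:1 phenotypic ratio.
Under the 9:3:3:1 hypothesis (Σ ratio = 16, N = 1482):
  tall purple-flowered: 1482 × 9/16 = 833.625
  tall white-flowered: 1482 × 3/16 = 277.875
  dwarf purple-flowered: 1482 × 3/16 = 277.875
  dwarf white-flowered: 1482 × 1/16 = 92.625
Contribution of tall purple-flowered: (774 − 833.625)² / 833.625 = 4.2647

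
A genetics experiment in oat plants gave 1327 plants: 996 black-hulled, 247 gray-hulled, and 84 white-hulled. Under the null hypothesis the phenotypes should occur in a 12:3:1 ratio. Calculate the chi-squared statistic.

0.027

The 12:3:1 ratio has 16 parts, so with N = 1327 the expected counts are:
  black-hulled: 1327 × 12/16 = 995.25
  gray-hulled: 1327 × 3/16 = 248.8125
  white-hulled: 1327 × 1/16 = 82.9375
χ² = Σ (O − E)² / E
  black-hulled: (996 − 995.25)² / 995.25 = 0.0006
  gray-hulled: (247 − 248.8125)² / 248.8125 = 0.0132
  white-hulled: (84 − 82.9375)² / 82.9375 = 0.0136
χ² = 0.0006 + 0.0132 + 0.0136 = 0.0274 ≈ 0.027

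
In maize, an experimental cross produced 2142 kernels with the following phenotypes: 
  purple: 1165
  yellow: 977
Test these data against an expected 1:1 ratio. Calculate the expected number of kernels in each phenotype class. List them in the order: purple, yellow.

The 1:1 ratio has 2 parts, so with N = 2142 the expected counts are:
  purple: 2142 × 1/2 = 1071
  yellow: 2142 × 1/2 = 1071

1071, 1071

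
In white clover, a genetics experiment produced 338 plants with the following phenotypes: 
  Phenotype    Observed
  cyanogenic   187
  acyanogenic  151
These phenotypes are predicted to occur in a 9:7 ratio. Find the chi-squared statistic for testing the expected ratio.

0.117

Expected counts for N = 338 under a 9:7 ratio (total parts = 16):
  cyanogenic: 338 × 9/16 = 190.125
  acyanogenic: 338 × 7/16 = 147.875
χ² = Σ (O − E)² / E
  cyanogenic: (187 − 190.125)² / 190.125 = 0.0514
  acyanogenic: (151 − 147.875)² / 147.875 = 0.0660
χ² = 0.0514 + 0.0660 = 0.1174 ≈ 0.117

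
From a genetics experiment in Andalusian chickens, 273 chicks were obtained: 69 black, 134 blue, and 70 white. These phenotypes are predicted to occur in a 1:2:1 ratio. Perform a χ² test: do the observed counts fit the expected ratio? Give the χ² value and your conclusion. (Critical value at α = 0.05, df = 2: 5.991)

0.099; consistent

Total ratio parts = 4. Expected numbers out of 273:
  black: 273 × 1/4 = 68.25
  blue: 273 × 2/4 = 136.5
  white: 273 × 1/4 = 68.25
χ² = Σ (O − E)² / E
  black: (69 − 68.25)² / 68.25 = 0.0082
  blue: (134 − 136.5)² / 136.5 = 0.0458
  white: (70 − 68.25)² / 68.25 = 0.0449
χ² = 0.0082 + 0.0458 + 0.0449 = 0.0989 ≈ 0.099
Degrees of freedom = 3 − 1 = 2; critical value at α = 0.05 is 5.991.
Since 0.099 < 5.991, we fail to reject the null hypothesis — the data are consistent with the 1:2:1 ratio.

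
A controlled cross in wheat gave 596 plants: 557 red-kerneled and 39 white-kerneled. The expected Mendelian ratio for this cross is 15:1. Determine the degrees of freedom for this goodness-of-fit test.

1

A goodness-of-fit test with 2 phenotype classes has df = 2 − 1 = 1.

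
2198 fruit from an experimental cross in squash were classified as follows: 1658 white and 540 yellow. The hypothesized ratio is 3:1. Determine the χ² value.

0.219

Expected counts for N = 2198 under a 3:1 ratio (total parts = 4):
  white: 2198 × 3/4 = 1648.5
  yellow: 2198 × 1/4 = 549.5
χ² = Σ (O − E)² / E
  white: (1658 − 1648.5)² / 1648.5 = 0.0547
  yellow: (540 − 549.5)² / 549.5 = 0.1642
χ² = 0.0547 + 0.1642 = 0.2189 ≈ 0.219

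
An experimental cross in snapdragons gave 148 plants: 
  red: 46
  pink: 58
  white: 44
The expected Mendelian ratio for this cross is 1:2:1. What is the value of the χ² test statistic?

6.973

Total ratio parts = 4. Expected numbers out of 148:
  red: 148 × 1/4 = 37
  pink: 148 × 2/4 = 74
  white: 148 × 1/4 = 37
χ² = Σ (O − E)² / E
  red: (46 − 37)² / 37 = 2.1892
  pink: (58 − 74)² / 74 = 3.4595
  white: (44 − 37)² / 37 = 1.3243
χ² = 2.1892 + 3.4595 + 1.3243 = 6.973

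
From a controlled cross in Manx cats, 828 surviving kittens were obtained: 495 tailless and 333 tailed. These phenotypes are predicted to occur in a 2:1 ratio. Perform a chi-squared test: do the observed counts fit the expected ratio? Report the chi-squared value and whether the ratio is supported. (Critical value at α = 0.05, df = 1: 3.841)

17.658; not consistent

The 2:1 ratio has 3 parts, so with N = 828 the expected counts are:
  tailless: 828 × 2/3 = 552
  tailed: 828 × 1/3 = 276
χ² = Σ (O − E)² / E
  tailless: (495 − 552)² / 552 = 5.8859
  tailed: (333 − 276)² / 276 = 11.7717
χ² = 5.8859 + 11.7717 = 17.6576 ≈ 17.658
Degrees of freedom = 2 − 1 = 1; critical value at α = 0.05 is 3.841.
Since 17.658 > 3.841, we reject the null hypothesis — the data do not fit the 2:1 ratio.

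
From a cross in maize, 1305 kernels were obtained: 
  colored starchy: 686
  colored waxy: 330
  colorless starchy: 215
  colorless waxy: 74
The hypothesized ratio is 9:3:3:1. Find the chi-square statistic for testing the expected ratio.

37.195

Under the 9:3:3:1 hypothesis (Σ ratio = 16, N = 1305):
  colored starchy: 1305 × 9/16 = 734.0625
  colored waxy: 1305 × 3/16 = 244.6875
  colorless starchy: 1305 × 3/16 = 244.6875
  colorless waxy: 1305 × 1/16 = 81.5625
χ² = Σ (O − E)² / E
  colored starchy: (686 − 734.0625)² / 734.0625 = 3.1469
  colored waxy: (330 − 244.6875)² / 244.6875 = 29.7450
  colorless starchy: (215 − 244.6875)² / 244.6875 = 3.6019
  colorless waxy: (74 − 81.5625)² / 81.5625 = 0.7012
χ² = 3.1469 + 29.7450 + 3.6019 + 0.7012 = 37.195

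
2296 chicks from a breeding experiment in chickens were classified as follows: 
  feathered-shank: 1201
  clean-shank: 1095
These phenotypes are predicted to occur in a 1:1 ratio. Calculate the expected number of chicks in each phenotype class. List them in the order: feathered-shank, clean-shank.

Total ratio parts = 2. Expected numbers out of 2296:
  feathered-shank: 2296 × 1/2 = 1148
  clean-shank: 2296 × 1/2 = 1148

1148, 1148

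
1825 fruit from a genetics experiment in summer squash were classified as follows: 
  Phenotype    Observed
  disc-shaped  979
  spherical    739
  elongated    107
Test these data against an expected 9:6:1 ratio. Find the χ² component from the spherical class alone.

Under the 9:6:1 hypothesis (Σ ratio = 16, N = 1825):
  disc-shaped: 1825 × 9/16 = 1026.5625
  spherical: 1825 × 6/16 = 684.375
  elongated: 1825 × 1/16 = 114.0625
Contribution of spherical: (739 − 684.375)² / 684.375 = 4.3600

4.360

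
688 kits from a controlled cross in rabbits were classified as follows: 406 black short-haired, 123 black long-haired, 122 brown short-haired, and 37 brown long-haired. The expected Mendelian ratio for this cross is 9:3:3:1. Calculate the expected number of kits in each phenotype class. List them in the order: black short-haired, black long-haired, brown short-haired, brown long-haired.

387, 129, 129, 43

Expected counts for N = 688 under a 9:3:3:1 ratio (total parts = 16):
  black short-haired: 688 × 9/16 = 387
  black long-haired: 688 × 3/16 = 129
  brown short-haired: 688 × 3/16 = 129
  brown long-haired: 688 × 1/16 = 43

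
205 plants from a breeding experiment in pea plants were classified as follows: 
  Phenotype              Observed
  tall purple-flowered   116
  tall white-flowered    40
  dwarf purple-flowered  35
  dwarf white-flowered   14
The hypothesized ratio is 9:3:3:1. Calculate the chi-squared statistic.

The 9:3:3:1 ratio has 16 parts, so with N = 205 the expected counts are:
  tall purple-flowered: 205 × 9/16 = 115.3125
  tall white-flowered: 205 × 3/16 = 38.4375
  dwarf purple-flowered: 205 × 3/16 = 38.4375
  dwarf white-flowered: 205 × 1/16 = 12.8125
χ² = Σ (O − E)² / E
  tall purple-flowered: (116 − 115.3125)² / 115.3125 = 0.0041
  tall white-flowered: (40 − 38.4375)² / 38.4375 = 0.0635
  dwarf purple-flowered: (35 − 38.4375)² / 38.4375 = 0.3074
  dwarf white-flowered: (14 − 12.8125)² / 12.8125 = 0.1101
χ² = 0.0041 + 0.0635 + 0.3074 + 0.1101 = 0.4851 ≈ 0.485

0.485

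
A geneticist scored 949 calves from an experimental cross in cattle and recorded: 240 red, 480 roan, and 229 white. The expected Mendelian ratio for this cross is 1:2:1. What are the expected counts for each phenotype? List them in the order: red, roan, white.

Expected counts for N = 949 under a 1:2:1 ratio (total parts = 4):
  red: 949 × 1/4 = 237.25
  roan: 949 × 2/4 = 474.5
  white: 949 × 1/4 = 237.25

237.25, 474.5, 237.25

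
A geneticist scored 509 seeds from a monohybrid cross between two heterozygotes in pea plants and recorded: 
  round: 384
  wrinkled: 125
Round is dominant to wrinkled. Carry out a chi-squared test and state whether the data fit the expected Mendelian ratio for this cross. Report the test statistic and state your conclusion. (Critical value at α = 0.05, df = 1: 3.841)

For a monohybrid cross between heterozygotes with complete dominance, the expected phenotypic ratio is 3:1.
Expected counts for N = 509 under a 3:1 ratio (total parts = 4):
  round: 509 × 3/4 = 381.75
  wrinkled: 509 × 1/4 = 127.25
χ² = Σ (O − E)² / E
  round: (384 − 381.75)² / 381.75 = 0.0133
  wrinkled: (125 − 127.25)² / 127.25 = 0.0398
χ² = 0.0133 + 0.0398 = 0.0531 ≈ 0.053
Degrees of freedom = 2 − 1 = 1; critical value at α = 0.05 is 3.841.
Since 0.053 < 3.841, we fail to reject the null hypothesis — the data are consistent with the 3:1 ratio.

0.053; consistent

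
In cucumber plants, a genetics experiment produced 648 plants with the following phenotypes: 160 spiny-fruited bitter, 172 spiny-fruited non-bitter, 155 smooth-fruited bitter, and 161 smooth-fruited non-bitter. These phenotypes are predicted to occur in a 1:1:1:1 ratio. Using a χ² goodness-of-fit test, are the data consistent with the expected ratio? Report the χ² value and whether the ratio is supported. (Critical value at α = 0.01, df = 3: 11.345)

The 1:1:1:1 ratio has 4 parts, so with N = 648 the expected counts are:
  spiny-fruited bitter: 648 × 1/4 = 162
  spiny-fruited non-bitter: 648 × 1/4 = 162
  smooth-fruited bitter: 648 × 1/4 = 162
  smooth-fruited non-bitter: 648 × 1/4 = 162
χ² = Σ (O − E)² / E
  spiny-fruited bitter: (160 − 162)² / 162 = 0.0247
  spiny-fruited non-bitter: (172 − 162)² / 162 = 0.6173
  smooth-fruited bitter: (155 − 162)² / 162 = 0.3025
  smooth-fruited non-bitter: (161 − 162)² / 162 = 0.0062
χ² = 0.0247 + 0.6173 + 0.3025 + 0.0062 = 0.9507 ≈ 0.951
Degrees of freedom = 4 − 1 = 3; critical value at α = 0.01 is 11.345.
Since 0.951 < 11.345, we fail to reject the null hypothesis — the data are consistent with the 1:1:1:1 ratio.

0.951; consistent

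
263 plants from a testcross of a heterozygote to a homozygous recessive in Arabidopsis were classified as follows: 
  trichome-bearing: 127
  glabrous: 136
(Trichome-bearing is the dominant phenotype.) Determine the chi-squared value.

A testcross of a heterozygote (Aa × aa) gives a 1:1 phenotypic ratio.
The 1:1 ratio has 2 parts, so with N = 263 the expected counts are:
  trichome-bearing: 263 × 1/2 = 131.5
  glabrous: 263 × 1/2 = 131.5
χ² = Σ (O − E)² / E
  trichome-bearing: (127 − 131.5)² / 131.5 = 0.1540
  glabrous: (136 − 131.5)² / 131.5 = 0.1540
χ² = 0.1540 + 0.1540 = 0.308

0.308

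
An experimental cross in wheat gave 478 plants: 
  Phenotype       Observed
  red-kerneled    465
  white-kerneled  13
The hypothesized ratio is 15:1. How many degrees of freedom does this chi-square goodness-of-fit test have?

1

A goodness-of-fit test with 2 phenotype classes has df = 2 − 1 = 1.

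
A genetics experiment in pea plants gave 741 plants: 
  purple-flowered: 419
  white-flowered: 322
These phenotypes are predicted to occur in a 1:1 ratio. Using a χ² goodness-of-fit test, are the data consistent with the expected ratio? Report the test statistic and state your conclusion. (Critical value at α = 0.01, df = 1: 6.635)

12.698; not consistent

Expected counts for N = 741 under a 1:1 ratio (total parts = 2):
  purple-flowered: 741 × 1/2 = 370.5
  white-flowered: 741 × 1/2 = 370.5
χ² = Σ (O − E)² / E
  purple-flowered: (419 − 370.5)² / 370.5 = 6.3489
  white-flowered: (322 − 370.5)² / 370.5 = 6.3489
χ² = 6.3489 + 6.3489 = 12.6978 ≈ 12.698
Degrees of freedom = 2 − 1 = 1; critical value at α = 0.01 is 6.635.
Since 12.698 > 6.635, we reject the null hypothesis — the data do not fit the 1:1 ratio.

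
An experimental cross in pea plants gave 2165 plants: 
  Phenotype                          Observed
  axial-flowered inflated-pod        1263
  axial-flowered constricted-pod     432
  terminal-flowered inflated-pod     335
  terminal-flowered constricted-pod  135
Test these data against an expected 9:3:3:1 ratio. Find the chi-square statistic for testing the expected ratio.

Under the 9:3:3:1 hypothesis (Σ ratio = 16, N = 2165):
  axial-flowered inflated-pod: 2165 × 9/16 = 1217.8125
  axial-flowered constricted-pod: 2165 × 3/16 = 405.9375
  terminal-flowered inflated-pod: 2165 × 3/16 = 405.9375
  terminal-flowered constricted-pod: 2165 × 1/16 = 135.3125
χ² = Σ (O − E)² / E
  axial-flowered inflated-pod: (1263 − 1217.8125)² / 1217.8125 = 1.6767
  axial-flowered constricted-pod: (432 − 405.9375)² / 405.9375 = 1.6733
  terminal-flowered inflated-pod: (335 − 405.9375)² / 405.9375 = 12.3963
  terminal-flowered constricted-pod: (135 − 135.3125)² / 135.3125 = 0.0007
χ² = 1.6767 + 1.6733 + 12.3963 + 0.0007 = 15.747

15.747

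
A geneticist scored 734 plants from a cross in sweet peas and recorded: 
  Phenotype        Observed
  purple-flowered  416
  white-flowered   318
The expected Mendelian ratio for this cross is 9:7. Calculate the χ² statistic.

Under the 9:7 hypothesis (Σ ratio = 16, N = 734):
  purple-flowered: 734 × 9/16 = 412.875
  white-flowered: 734 × 7/16 = 321.125
χ² = Σ (O − E)² / E
  purple-flowered: (416 − 412.875)² / 412.875 = 0.0237
  white-flowered: (318 − 321.125)² / 321.125 = 0.0304
χ² = 0.0237 + 0.0304 = 0.0541 ≈ 0.054

0.054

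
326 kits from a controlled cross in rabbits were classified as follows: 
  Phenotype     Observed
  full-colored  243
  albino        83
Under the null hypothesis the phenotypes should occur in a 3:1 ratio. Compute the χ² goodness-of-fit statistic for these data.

0.037

Total ratio parts = 4. Expected numbers out of 326:
  full-colored: 326 × 3/4 = 244.5
  albino: 326 × 1/4 = 81.5
χ² = Σ (O − E)² / E
  full-colored: (243 − 244.5)² / 244.5 = 0.0092
  albino: (83 − 81.5)² / 81.5 = 0.0276
χ² = 0.0092 + 0.0276 = 0.0368 ≈ 0.037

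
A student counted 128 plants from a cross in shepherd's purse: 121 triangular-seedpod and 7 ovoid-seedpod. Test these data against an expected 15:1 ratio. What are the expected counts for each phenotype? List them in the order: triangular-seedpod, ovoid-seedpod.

Under the 15:1 hypothesis (Σ ratio = 16, N = 128):
  triangular-seedpod: 128 × 15/16 = 120
  ovoid-seedpod: 128 × 1/16 = 8

120, 8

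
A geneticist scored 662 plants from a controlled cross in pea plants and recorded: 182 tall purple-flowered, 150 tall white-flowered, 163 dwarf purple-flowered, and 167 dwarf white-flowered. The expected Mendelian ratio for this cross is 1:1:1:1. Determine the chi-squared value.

Under the 1:1:1:1 hypothesis (Σ ratio = 4, N = 662):
  tall purple-flowered: 662 × 1/4 = 165.5
  tall white-flowered: 662 × 1/4 = 165.5
  dwarf purple-flowered: 662 × 1/4 = 165.5
  dwarf white-flowered: 662 × 1/4 = 165.5
χ² = Σ (O − E)² / E
  tall purple-flowered: (182 − 165.5)² / 165.5 = 1.6450
  tall white-flowered: (150 − 165.5)² / 165.5 = 1.4517
  dwarf purple-flowered: (163 − 165.5)² / 165.5 = 0.0378
  dwarf white-flowered: (167 − 165.5)² / 165.5 = 0.0136
χ² = 1.6450 + 1.4517 + 0.0378 + 0.0136 = 3.1481 ≈ 3.148

3.148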